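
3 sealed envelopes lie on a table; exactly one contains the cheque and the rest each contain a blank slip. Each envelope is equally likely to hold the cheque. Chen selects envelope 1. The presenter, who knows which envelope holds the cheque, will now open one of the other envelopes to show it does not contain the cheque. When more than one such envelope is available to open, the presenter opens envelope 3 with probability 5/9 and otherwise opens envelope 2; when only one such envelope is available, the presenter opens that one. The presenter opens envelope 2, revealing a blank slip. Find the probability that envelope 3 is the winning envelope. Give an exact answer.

Apply Bayes' rule, conditioning on where the cheque actually is.
If it is in envelope 1 (prior 1/3): envelope 3 is available but not opened, probability 4/9; weight (1/3)·(4/9) = 4/27.
If it is in envelope 2 (prior 1/3): the presenter opened envelope 2, so this case is ruled out; weight (1/3)·0 = 0.
If it is in envelope 3 (prior 1/3): only envelope 2 is available, probability 1; weight (1/3)·1 = 1/3.
The weights sum to 13/27.
So P(the cheque in envelope 3 | the presenter opened envelope 2) = (1/3) / (13/27) = 9/13.

9/13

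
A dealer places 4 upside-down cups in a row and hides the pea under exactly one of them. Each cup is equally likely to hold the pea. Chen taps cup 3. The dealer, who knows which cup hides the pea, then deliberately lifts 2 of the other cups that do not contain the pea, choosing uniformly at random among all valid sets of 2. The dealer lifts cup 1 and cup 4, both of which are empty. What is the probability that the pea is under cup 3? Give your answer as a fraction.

Apply Bayes' rule, conditioning on where the pea actually is.
If it is under either of cups 1 and 4 (prior 1/4 each): that cup was opened and seen not to hold the prize — ruled out; weight (1/4)·0 = 0 each.
If it is under cup 2 (prior 1/4): the dealer has no choice, probability 1; weight (1/4)·1 = 1/4.
If it is under cup 3 (prior 1/4): the dealer has 3 equally likely choices, so probability 1/3; weight (1/4)·(1/3) = 1/12.
The weights sum to 1/3.
So P(the pea under cup 3 | the dealer opened cup 1 and cup 4) = (1/12) / (1/3) = 1/4.

1/4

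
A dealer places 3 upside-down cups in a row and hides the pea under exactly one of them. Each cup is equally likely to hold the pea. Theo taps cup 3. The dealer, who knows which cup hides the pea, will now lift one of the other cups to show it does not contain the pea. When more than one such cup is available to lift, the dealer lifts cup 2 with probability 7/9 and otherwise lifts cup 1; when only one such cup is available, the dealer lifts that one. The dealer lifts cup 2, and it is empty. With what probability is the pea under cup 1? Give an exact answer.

9/16

Condition on the true location of the pea.
If it is under cup 1 (prior 1/3): only cup 2 is available, probability 1; weight (1/3)·1 = 1/3.
If it is under cup 2 (prior 1/3): the dealer opened cup 2, so this case is ruled out; weight (1/3)·0 = 0.
If it is under cup 3 (prior 1/3): cup 2 is available, opened with probability 7/9; weight (1/3)·(7/9) = 7/27.
The weights sum to 16/27.
So P(the pea under cup 1 | the dealer opened cup 2) = (1/3) / (16/27) = 9/16.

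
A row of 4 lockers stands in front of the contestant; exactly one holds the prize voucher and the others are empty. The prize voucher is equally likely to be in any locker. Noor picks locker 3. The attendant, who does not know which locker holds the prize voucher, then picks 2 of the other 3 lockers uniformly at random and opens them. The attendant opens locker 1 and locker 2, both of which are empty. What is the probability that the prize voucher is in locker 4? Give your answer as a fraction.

1/2

Because the attendant chose which lockers to open without knowing where the prize voucher is, the choice is independent of the prize location. Learning that none of the 2 opened lockers holds the prize voucher simply rules out those 2 locations and leaves the remaining 2 lockers still equally likely by symmetry.
So P(the prize voucher in locker 4) = 1/2.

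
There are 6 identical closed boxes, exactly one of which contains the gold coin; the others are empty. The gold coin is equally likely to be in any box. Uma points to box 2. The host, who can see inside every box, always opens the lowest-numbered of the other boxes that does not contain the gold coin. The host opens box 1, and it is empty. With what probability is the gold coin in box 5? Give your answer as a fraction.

1/5

Condition on the true location of the gold coin.
If it is in box 1 (prior 1/6): the host opened box 1, so this case is ruled out; weight (1/6)·0 = 0.
If it is in any of boxes 2, 3, 4, 5, and 6 (prior 1/6 each): box 1 is the lowest-numbered option available, probability 1; weight (1/6)·1 = 1/6 each.
The weights sum to 5/6.
So P(the gold coin in box 5 | the host opened box 1) = (1/6) / (5/6) = 1/5.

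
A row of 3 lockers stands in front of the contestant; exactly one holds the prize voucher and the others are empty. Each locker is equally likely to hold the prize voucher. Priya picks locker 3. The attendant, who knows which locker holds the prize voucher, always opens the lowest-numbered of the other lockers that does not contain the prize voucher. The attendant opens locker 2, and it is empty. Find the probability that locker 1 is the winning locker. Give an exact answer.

Consider each possible location of the prize voucher in turn.
If it is in locker 1 (prior 1/3): locker 2 is the lowest-numbered option available, probability 1; weight (1/3)·1 = 1/3.
If it is in locker 2 (prior 1/3): the attendant opened locker 2, so this case is ruled out; weight (1/3)·0 = 0.
If it is in locker 3 (prior 1/3): the attendant would have opened locker 1 instead, probability 0; weight (1/3)·0 = 0.
The weights sum to 1/3.
So P(the prize voucher in locker 1 | the attendant opened locker 2) = (1/3) / (1/3) = 1.

1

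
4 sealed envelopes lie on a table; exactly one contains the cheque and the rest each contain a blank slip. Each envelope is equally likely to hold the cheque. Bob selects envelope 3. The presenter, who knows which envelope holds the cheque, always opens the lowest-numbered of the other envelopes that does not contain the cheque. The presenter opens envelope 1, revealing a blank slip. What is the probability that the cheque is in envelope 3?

1/3

Apply Bayes' rule, conditioning on where the cheque actually is.
If it is in envelope 1 (prior 1/4): the presenter opened envelope 1, so this case is ruled out; weight (1/4)·0 = 0.
If it is in any of envelopes 2, 3, and 4 (prior 1/4 each): envelope 1 is the lowest-numbered option available, probability 1; weight (1/4)·1 = 1/4 each.
The weights sum to 3/4.
So P(the cheque in envelope 3 | the presenter opened envelope 1) = (1/4) / (3/4) = 1/3.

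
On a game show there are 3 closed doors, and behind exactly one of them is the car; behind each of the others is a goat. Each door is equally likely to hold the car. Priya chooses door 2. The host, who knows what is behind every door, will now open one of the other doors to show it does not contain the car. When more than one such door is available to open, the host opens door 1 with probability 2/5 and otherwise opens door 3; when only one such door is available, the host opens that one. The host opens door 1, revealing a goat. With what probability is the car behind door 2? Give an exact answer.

2/7

Condition on the true location of the car.
If it is behind door 1 (prior 1/3): the host opened door 1, so this case is ruled out; weight (1/3)·0 = 0.
If it is behind door 2 (prior 1/3): door 1 is available, opened with probability 2/5; weight (1/3)·(2/5) = 2/15.
If it is behind door 3 (prior 1/3): only door 1 is available, probability 1; weight (1/3)·1 = 1/3.
The weights sum to 7/15.
So P(the car behind door 2 | the host opened door 1) = (2/15) / (7/15) = 2/7.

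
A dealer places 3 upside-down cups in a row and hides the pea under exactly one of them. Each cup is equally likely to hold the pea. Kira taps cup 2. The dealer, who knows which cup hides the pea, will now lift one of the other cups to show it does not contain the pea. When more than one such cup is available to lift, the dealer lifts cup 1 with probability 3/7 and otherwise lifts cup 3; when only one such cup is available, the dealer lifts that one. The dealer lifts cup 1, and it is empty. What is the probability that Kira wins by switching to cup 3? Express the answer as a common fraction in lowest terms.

Consider each possible location of the pea in turn.
If it is under cup 1 (prior 1/3): the dealer opened cup 1, so this case is ruled out; weight (1/3)·0 = 0.
If it is under cup 2 (prior 1/3): cup 1 is available, opened with probability 3/7; weight (1/3)·(3/7) = 1/7.
If it is under cup 3 (prior 1/3): only cup 1 is available, probability 1; weight (1/3)·1 = 1/3.
The weights sum to 10/21.
So P(the pea under cup 3 | the dealer opened cup 1) = (1/3) / (10/21) = 7/10.

7/10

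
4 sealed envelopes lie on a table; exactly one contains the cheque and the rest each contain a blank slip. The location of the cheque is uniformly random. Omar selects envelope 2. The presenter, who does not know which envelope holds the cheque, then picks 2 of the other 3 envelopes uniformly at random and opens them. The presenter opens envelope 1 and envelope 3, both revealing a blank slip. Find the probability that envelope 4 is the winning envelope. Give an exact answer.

Consider each possible location of the cheque in turn.
If it is in either of envelopes 1 and 3 (prior 1/4 each): that envelope was opened and seen not to hold the prize — ruled out; weight (1/4)·0 = 0 each.
If it is in either of envelopes 2 and 4 (prior 1/4 each): the presenter picks exactly this set with probability 1/3 regardless, and none is the prize; weight (1/4)·(1/3) = 1/12 each.
The weights sum to 1/6.
So P(the cheque in envelope 4 | the presenter opened envelope 1 and envelope 3) = (1/12) / (1/6) = 1/2.

1/2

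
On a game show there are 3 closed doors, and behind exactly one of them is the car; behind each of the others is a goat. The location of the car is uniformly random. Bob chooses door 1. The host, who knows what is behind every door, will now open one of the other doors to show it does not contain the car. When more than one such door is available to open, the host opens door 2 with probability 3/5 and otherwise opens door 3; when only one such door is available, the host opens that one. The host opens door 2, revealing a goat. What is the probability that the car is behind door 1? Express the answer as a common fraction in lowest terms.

Apply Bayes' rule, conditioning on where the car actually is.
If it is behind door 1 (prior 1/3): door 2 is available, opened with probability 3/5; weight (1/3)·(3/5) = 1/5.
If it is behind door 2 (prior 1/3): the host opened door 2, so this case is ruled out; weight (1/3)·0 = 0.
If it is behind door 3 (prior 1/3): only door 2 is available, probability 1; weight (1/3)·1 = 1/3.
The weights sum to 8/15.
So P(the car behind door 1 | the host opened door 2) = (1/5) / (8/15) = 3/8.

3/8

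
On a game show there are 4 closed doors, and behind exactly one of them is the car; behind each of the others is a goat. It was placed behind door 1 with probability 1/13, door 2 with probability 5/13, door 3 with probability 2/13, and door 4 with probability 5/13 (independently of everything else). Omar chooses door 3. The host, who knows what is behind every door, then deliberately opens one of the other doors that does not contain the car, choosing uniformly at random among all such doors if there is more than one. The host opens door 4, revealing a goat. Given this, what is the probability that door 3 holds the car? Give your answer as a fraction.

2/11

Apply Bayes' rule, conditioning on where the car actually is.
If it is behind door 1 (prior 1/13): the host has 2 equally likely choices, so probability 1/2; weight (1/13)·(1/2) = 1/26.
If it is behind door 2 (prior 5/13): the host has 2 equally likely choices, so probability 1/2; weight (5/13)·(1/2) = 5/26.
If it is behind door 3 (prior 2/13): the host has 3 equally likely choices, so probability 1/3; weight (2/13)·(1/3) = 2/39.
If it is behind door 4 (prior 5/13): the host opened door 4, so this case is ruled out; weight (5/13)·0 = 0.
The weights sum to 11/39.
So P(the car behind door 3 | the host opened door 4) = (2/39) / (11/39) = 2/11.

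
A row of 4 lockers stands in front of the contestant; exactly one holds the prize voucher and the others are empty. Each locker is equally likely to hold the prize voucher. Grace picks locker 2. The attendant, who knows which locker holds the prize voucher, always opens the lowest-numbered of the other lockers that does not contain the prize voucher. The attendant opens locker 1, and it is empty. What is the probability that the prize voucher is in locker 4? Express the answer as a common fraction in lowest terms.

1/3

Apply Bayes' rule, conditioning on where the prize voucher actually is.
If it is in locker 1 (prior 1/4): the attendant opened locker 1, so this case is ruled out; weight (1/4)·0 = 0.
If it is in any of lockers 2, 3, and 4 (prior 1/4 each): locker 1 is the lowest-numbered option available, probability 1; weight (1/4)·1 = 1/4 each.
The weights sum to 3/4.
So P(the prize voucher in locker 4 | the attendant opened locker 1) = (1/4) / (3/4) = 1/3.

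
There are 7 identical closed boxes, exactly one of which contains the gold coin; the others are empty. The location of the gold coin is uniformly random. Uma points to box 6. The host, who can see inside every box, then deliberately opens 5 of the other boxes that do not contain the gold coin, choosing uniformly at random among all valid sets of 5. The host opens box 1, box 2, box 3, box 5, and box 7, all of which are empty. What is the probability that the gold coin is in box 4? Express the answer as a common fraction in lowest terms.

6/7

Condition on the true location of the gold coin.
If it is in any of boxes 1, 2, 3, 5, and 7 (prior 1/7 each): that box was opened and seen not to hold the prize — ruled out; weight (1/7)·0 = 0 each.
If it is in box 4 (prior 1/7): the host has no choice, probability 1; weight (1/7)·1 = 1/7.
If it is in box 6 (prior 1/7): the host has 6 equally likely choices, so probability 1/6; weight (1/7)·(1/6) = 1/42.
The weights sum to 1/6.
So P(the gold coin in box 4 | the host opened box 1, box 2, box 3, box 5, and box 7) = (1/7) / (1/6) = 6/7.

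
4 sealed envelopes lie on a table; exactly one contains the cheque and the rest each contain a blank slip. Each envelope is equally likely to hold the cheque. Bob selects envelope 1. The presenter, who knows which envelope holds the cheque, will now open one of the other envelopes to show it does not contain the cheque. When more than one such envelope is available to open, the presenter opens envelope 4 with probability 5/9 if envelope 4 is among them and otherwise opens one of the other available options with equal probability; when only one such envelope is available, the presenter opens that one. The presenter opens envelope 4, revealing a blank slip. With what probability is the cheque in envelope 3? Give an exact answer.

1/3

Condition on the true location of the cheque.
If it is in any of envelopes 1, 2, and 3 (prior 1/4 each): envelope 4 is available, opened with probability 5/9; weight (1/4)·(5/9) = 5/36 each.
If it is in envelope 4 (prior 1/4): the presenter opened envelope 4, so this case is ruled out; weight (1/4)·0 = 0.
The weights sum to 5/12.
So P(the cheque in envelope 3 | the presenter opened envelope 4) = (5/36) / (5/12) = 1/3.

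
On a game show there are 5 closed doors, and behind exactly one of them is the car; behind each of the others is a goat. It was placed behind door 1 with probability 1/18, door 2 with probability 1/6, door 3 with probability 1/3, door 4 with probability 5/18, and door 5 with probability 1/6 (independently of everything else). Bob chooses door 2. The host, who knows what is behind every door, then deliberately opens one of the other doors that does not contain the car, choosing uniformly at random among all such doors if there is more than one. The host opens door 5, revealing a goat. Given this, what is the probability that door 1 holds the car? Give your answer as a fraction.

Apply Bayes' rule, conditioning on where the car actually is.
If it is behind door 1 (prior 1/18): the host has 3 equally likely choices, so probability 1/3; weight (1/18)·(1/3) = 1/54.
If it is behind door 2 (prior 1/6): the host has 4 equally likely choices, so probability 1/4; weight (1/6)·(1/4) = 1/24.
If it is behind door 3 (prior 1/3): the host has 3 equally likely choices, so probability 1/3; weight (1/3)·(1/3) = 1/9.
If it is behind door 4 (prior 5/18): the host has 3 equally likely choices, so probability 1/3; weight (5/18)·(1/3) = 5/54.
If it is behind door 5 (prior 1/6): the host opened door 5, so this case is ruled out; weight (1/6)·0 = 0.
The weights sum to 19/72.
So P(the car behind door 1 | the host opened door 5) = (1/54) / (19/72) = 4/57.

4/57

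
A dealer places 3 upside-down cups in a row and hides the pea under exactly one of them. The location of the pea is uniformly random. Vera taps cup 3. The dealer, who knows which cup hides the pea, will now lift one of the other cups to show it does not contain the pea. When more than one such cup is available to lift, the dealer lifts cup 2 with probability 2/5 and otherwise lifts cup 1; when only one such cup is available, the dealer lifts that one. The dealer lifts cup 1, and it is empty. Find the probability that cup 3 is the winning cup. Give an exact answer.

Condition on the true location of the pea.
If it is under cup 1 (prior 1/3): the dealer opened cup 1, so this case is ruled out; weight (1/3)·0 = 0.
If it is under cup 2 (prior 1/3): only cup 1 is available, probability 1; weight (1/3)·1 = 1/3.
If it is under cup 3 (prior 1/3): cup 2 is available but not opened, probability 3/5; weight (1/3)·(3/5) = 1/5.
The weights sum to 8/15.
So P(the pea under cup 3 | the dealer opened cup 1) = (1/5) / (8/15) = 3/8.

3/8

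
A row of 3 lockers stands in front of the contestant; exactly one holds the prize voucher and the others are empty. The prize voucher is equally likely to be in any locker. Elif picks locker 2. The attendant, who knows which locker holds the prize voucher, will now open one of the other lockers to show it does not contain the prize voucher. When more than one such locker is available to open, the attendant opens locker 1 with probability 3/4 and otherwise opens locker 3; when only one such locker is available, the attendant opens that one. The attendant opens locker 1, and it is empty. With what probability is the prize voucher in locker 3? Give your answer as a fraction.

4/7

Consider each possible location of the prize voucher in turn.
If it is in locker 1 (prior 1/3): the attendant opened locker 1, so this case is ruled out; weight (1/3)·0 = 0.
If it is in locker 2 (prior 1/3): locker 1 is available, opened with probability 3/4; weight (1/3)·(3/4) = 1/4.
If it is in locker 3 (prior 1/3): only locker 1 is available, probability 1; weight (1/3)·1 = 1/3.
The weights sum to 7/12.
So P(the prize voucher in locker 3 | the attendant opened locker 1) = (1/3) / (7/12) = 4/7.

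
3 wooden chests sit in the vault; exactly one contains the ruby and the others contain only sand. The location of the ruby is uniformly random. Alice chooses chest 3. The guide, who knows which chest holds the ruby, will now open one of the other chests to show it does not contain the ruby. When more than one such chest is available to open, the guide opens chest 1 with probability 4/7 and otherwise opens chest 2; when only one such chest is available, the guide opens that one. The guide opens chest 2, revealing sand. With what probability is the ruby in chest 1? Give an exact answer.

Apply Bayes' rule, conditioning on where the ruby actually is.
If it is in chest 1 (prior 1/3): only chest 2 is available, probability 1; weight (1/3)·1 = 1/3.
If it is in chest 2 (prior 1/3): the guide opened chest 2, so this case is ruled out; weight (1/3)·0 = 0.
If it is in chest 3 (prior 1/3): chest 1 is available but not opened, probability 3/7; weight (1/3)·(3/7) = 1/7.
The weights sum to 10/21.
So P(the ruby in chest 1 | the guide opened chest 2) = (1/3) / (10/21) = 7/10.

7/10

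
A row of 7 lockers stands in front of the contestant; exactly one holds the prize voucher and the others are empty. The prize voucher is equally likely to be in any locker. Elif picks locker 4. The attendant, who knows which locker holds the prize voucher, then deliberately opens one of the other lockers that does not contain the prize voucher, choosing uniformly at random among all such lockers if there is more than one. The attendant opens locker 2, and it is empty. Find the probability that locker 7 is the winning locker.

Apply Bayes' rule, conditioning on where the prize voucher actually is.
If it is in any of lockers 1, 3, 5, 6, and 7 (prior 1/7 each): the attendant has 5 equally likely choices, so probability 1/5; weight (1/7)·(1/5) = 1/35 each.
If it is in locker 2 (prior 1/7): the attendant opened locker 2, so this case is ruled out; weight (1/7)·0 = 0.
If it is in locker 4 (prior 1/7): the attendant has 6 equally likely choices, so probability 1/6; weight (1/7)·(1/6) = 1/42.
The weights sum to 1/6.
So P(the prize voucher in locker 7 | the attendant opened locker 2) = (1/35) / (1/6) = 6/35.

6/35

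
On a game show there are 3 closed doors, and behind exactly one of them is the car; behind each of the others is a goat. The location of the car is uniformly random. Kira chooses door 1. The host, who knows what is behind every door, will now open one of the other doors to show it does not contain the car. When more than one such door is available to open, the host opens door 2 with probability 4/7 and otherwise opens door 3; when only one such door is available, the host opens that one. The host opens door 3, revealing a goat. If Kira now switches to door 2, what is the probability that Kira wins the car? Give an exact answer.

Apply Bayes' rule, conditioning on where the car actually is.
If it is behind door 1 (prior 1/3): door 2 is available but not opened, probability 3/7; weight (1/3)·(3/7) = 1/7.
If it is behind door 2 (prior 1/3): only door 3 is available, probability 1; weight (1/3)·1 = 1/3.
If it is behind door 3 (prior 1/3): the host opened door 3, so this case is ruled out; weight (1/3)·0 = 0.
The weights sum to 10/21.
So P(the car behind door 2 | the host opened door 3) = (1/3) / (10/21) = 7/10.

7/10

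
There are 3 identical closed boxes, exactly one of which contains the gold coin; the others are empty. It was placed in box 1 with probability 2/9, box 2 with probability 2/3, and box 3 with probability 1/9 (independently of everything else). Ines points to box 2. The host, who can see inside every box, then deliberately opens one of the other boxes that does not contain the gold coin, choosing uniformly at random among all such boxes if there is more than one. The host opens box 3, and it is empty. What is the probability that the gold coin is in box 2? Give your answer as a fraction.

Consider each possible location of the gold coin in turn.
If it is in box 1 (prior 2/9): the host has no choice, probability 1; weight (2/9)·1 = 2/9.
If it is in box 2 (prior 2/3): the host has 2 equally likely choices, so probability 1/2; weight (2/3)·(1/2) = 1/3.
If it is in box 3 (prior 1/9): the host opened box 3, so this case is ruled out; weight (1/9)·0 = 0.
The weights sum to 5/9.
So P(the gold coin in box 2 | the host opened box 3) = (1/3) / (5/9) = 3/5.

3/5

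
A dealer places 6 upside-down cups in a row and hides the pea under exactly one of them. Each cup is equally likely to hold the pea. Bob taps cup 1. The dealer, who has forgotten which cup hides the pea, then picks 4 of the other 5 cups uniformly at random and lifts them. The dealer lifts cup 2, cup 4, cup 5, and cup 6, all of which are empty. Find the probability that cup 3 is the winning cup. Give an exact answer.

1/2

Because the dealer chose which cups to lift without knowing where the pea is, the choice is independent of the prize location. Learning that none of the 4 opened cups holds the pea simply rules out those 4 locations and leaves the remaining 2 cups still equally likely by symmetry.
So P(the pea under cup 3) = 1/2.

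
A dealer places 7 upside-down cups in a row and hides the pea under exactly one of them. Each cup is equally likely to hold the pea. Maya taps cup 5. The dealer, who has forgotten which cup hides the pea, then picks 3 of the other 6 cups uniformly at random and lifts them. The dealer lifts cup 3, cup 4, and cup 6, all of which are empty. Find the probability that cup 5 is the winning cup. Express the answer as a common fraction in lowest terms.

1/4

Because the dealer chose which cups to lift without knowing where the pea is, the choice is independent of the prize location. Learning that none of the 3 opened cups holds the pea simply rules out those 3 locations and leaves the remaining 4 cups still equally likely by symmetry.
So P(the pea under cup 5) = 1/4.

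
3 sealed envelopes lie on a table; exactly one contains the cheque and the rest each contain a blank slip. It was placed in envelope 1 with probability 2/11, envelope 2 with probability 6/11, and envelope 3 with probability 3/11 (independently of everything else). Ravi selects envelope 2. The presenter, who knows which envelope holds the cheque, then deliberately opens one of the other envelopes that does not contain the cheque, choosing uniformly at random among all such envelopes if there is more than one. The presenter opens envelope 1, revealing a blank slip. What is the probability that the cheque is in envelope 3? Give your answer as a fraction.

1/2

Apply Bayes' rule, conditioning on where the cheque actually is.
If it is in envelope 1 (prior 2/11): the presenter opened envelope 1, so this case is ruled out; weight (2/11)·0 = 0.
If it is in envelope 2 (prior 6/11): the presenter has 2 equally likely choices, so probability 1/2; weight (6/11)·(1/2) = 3/11.
If it is in envelope 3 (prior 3/11): the presenter has no choice, probability 1; weight (3/11)·1 = 3/11.
The weights sum to 6/11.
So P(the cheque in envelope 3 | the presenter opened envelope 1) = (3/11) / (6/11) = 1/2.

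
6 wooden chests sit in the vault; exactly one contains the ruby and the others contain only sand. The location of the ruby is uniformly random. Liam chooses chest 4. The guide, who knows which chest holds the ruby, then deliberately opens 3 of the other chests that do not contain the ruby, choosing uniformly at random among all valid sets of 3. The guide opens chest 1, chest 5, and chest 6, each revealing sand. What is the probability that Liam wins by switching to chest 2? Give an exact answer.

5/12

Apply Bayes' rule, conditioning on where the ruby actually is.
If it is in any of chests 1, 5, and 6 (prior 1/6 each): that chest was opened and seen not to hold the prize — ruled out; weight (1/6)·0 = 0 each.
If it is in either of chests 2 and 3 (prior 1/6 each): the guide has 4 equally likely choices, so probability 1/4; weight (1/6)·(1/4) = 1/24 each.
If it is in chest 4 (prior 1/6): the guide has 10 equally likely choices, so probability 1/10; weight (1/6)·(1/10) = 1/60.
The weights sum to 1/10.
So P(the ruby in chest 2 | the guide opened chest 1, chest 5, and chest 6) = (1/24) / (1/10) = 5/12.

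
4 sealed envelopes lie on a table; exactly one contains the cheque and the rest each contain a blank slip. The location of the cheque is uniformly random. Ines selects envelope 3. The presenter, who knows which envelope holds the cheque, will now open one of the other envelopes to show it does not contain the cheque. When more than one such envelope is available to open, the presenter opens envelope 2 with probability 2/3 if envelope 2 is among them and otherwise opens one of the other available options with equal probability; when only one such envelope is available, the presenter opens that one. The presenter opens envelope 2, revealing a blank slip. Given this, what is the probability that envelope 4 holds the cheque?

1/3

Condition on the true location of the cheque.
If it is in any of envelopes 1, 3, and 4 (prior 1/4 each): envelope 2 is available, opened with probability 2/3; weight (1/4)·(2/3) = 1/6 each.
If it is in envelope 2 (prior 1/4): the presenter opened envelope 2, so this case is ruled out; weight (1/4)·0 = 0.
The weights sum to 1/2.
So P(the cheque in envelope 4 | the presenter opened envelope 2) = (1/6) / (1/2) = 1/3.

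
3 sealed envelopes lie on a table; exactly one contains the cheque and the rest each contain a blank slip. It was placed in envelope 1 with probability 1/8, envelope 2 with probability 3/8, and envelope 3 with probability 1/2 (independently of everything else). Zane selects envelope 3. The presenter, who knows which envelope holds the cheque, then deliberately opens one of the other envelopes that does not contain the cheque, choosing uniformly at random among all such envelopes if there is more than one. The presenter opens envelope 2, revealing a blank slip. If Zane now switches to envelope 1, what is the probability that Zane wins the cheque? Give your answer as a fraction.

Condition on the true location of the cheque.
If it is in envelope 1 (prior 1/8): the presenter has no choice, probability 1; weight (1/8)·1 = 1/8.
If it is in envelope 2 (prior 3/8): the presenter opened envelope 2, so this case is ruled out; weight (3/8)·0 = 0.
If it is in envelope 3 (prior 1/2): the presenter has 2 equally likely choices, so probability 1/2; weight (1/2)·(1/2) = 1/4.
The weights sum to 3/8.
So P(the cheque in envelope 1 | the presenter opened envelope 2) = (1/8) / (3/8) = 1/3.

1/3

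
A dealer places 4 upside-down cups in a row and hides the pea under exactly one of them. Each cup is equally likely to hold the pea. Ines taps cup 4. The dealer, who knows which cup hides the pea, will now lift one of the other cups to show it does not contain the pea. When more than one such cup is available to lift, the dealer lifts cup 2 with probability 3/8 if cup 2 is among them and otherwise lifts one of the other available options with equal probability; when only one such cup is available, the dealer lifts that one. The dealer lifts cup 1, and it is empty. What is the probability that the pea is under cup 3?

Consider each possible location of the pea in turn.
If it is under cup 1 (prior 1/4): the dealer opened cup 1, so this case is ruled out; weight (1/4)·0 = 0.
If it is under cup 2 (prior 1/4): cup 2 holds the prize so is unavailable; the dealer chooses uniformly among the 2 others, probability 1/2; weight (1/4)·(1/2) = 1/8.
If it is under cup 3 (prior 1/4): cup 2 is available but not opened, probability 5/8; weight (1/4)·(5/8) = 5/32.
If it is under cup 4 (prior 1/4): cup 2 is available but not opened; cup 1 gets probability (1 − 3/8)/2 = 5/16; weight (1/4)·(5/16) = 5/64.
The weights sum to 23/64.
So P(the pea under cup 3 | the dealer opened cup 1) = (5/32) / (23/64) = 10/23.

10/23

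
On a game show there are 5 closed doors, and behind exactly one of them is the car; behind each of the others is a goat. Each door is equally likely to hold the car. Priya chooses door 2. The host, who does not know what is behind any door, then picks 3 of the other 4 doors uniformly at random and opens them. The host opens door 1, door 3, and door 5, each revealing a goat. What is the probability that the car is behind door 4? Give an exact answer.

Apply Bayes' rule, conditioning on where the car actually is.
If it is behind any of doors 1, 3, and 5 (prior 1/5 each): that door was opened and seen not to hold the prize — ruled out; weight (1/5)·0 = 0 each.
If it is behind either of doors 2 and 4 (prior 1/5 each): the host picks exactly this set with probability 1/4 regardless, and none is the prize; weight (1/5)·(1/4) = 1/20 each.
The weights sum to 1/10.
So P(the car behind door 4 | the host opened door 1, door 3, and door 5) = (1/20) / (1/10) = 1/2.

1/2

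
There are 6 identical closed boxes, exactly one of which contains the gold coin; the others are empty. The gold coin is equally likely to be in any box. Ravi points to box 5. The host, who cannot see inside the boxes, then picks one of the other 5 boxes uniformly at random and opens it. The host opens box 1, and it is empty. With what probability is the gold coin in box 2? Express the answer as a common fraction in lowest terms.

Condition on the true location of the gold coin.
If it is in box 1 (prior 1/6): the host opened box 1, so this case is ruled out; weight (1/6)·0 = 0.
If it is in any of boxes 2, 3, 4, 5, and 6 (prior 1/6 each): the host picks box 1 with probability 1/5 regardless, and it is not the prize; weight (1/6)·(1/5) = 1/30 each.
The weights sum to 1/6.
So P(the gold coin in box 2 | the host opened box 1) = (1/30) / (1/6) = 1/5.

1/5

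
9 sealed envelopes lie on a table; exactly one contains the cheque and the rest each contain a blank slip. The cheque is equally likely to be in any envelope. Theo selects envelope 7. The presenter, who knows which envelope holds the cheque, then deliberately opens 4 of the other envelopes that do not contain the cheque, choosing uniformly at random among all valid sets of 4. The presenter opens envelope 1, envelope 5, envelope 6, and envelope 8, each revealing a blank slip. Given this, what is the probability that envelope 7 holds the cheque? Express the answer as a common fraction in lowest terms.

Consider each possible location of the cheque in turn.
If it is in any of envelopes 1, 5, 6, and 8 (prior 1/9 each): that envelope was opened and seen not to hold the prize — ruled out; weight (1/9)·0 = 0 each.
If it is in any of envelopes 2, 3, 4, and 9 (prior 1/9 each): the presenter has 35 equally likely choices, so probability 1/35; weight (1/9)·(1/35) = 1/315 each.
If it is in envelope 7 (prior 1/9): the presenter has 70 equally likely choices, so probability 1/70; weight (1/9)·(1/70) = 1/630.
The weights sum to 1/70.
So P(the cheque in envelope 7 | the presenter opened envelope 1, envelope 5, envelope 6, and envelope 8) = (1/630) / (1/70) = 1/9.

1/9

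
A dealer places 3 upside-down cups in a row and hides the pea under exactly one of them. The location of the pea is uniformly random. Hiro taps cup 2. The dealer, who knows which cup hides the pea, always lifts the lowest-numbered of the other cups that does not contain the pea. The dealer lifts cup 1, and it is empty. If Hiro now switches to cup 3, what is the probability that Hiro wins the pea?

1/2

Consider each possible location of the pea in turn.
If it is under cup 1 (prior 1/3): the dealer opened cup 1, so this case is ruled out; weight (1/3)·0 = 0.
If it is under either of cups 2 and 3 (prior 1/3 each): cup 1 is the lowest-numbered option available, probability 1; weight (1/3)·1 = 1/3 each.
The weights sum to 2/3.
So P(the pea under cup 3 | the dealer opened cup 1) = (1/3) / (2/3) = 1/2.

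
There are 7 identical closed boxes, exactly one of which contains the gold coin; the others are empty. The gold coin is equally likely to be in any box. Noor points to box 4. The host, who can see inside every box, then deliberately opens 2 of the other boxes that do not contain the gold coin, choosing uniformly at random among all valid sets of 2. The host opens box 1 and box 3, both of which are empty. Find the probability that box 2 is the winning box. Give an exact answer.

Condition on the true location of the gold coin.
If it is in either of boxes 1 and 3 (prior 1/7 each): that box was opened and seen not to hold the prize — ruled out; weight (1/7)·0 = 0 each.
If it is in any of boxes 2, 5, 6, and 7 (prior 1/7 each): the host has 10 equally likely choices, so probability 1/10; weight (1/7)·(1/10) = 1/70 each.
If it is in box 4 (prior 1/7): the host has 15 equally likely choices, so probability 1/15; weight (1/7)·(1/15) = 1/105.
The weights sum to 1/15.
So P(the gold coin in box 2 | the host opened box 1 and box 3) = (1/70) / (1/15) = 3/14.

3/14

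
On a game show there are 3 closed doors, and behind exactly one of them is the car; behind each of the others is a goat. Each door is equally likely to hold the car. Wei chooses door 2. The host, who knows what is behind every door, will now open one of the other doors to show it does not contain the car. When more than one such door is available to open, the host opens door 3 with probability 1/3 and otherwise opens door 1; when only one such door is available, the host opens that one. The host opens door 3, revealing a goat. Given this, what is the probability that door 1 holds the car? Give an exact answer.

Apply Bayes' rule, conditioning on where the car actually is.
If it is behind door 1 (prior 1/3): only door 3 is available, probability 1; weight (1/3)·1 = 1/3.
If it is behind door 2 (prior 1/3): door 3 is available, opened with probability 1/3; weight (1/3)·(1/3) = 1/9.
If it is behind door 3 (prior 1/3): the host opened door 3, so this case is ruled out; weight (1/3)·0 = 0.
The weights sum to 4/9.
So P(the car behind door 1 | the host opened door 3) = (1/3) / (4/9) = 3/4.

3/4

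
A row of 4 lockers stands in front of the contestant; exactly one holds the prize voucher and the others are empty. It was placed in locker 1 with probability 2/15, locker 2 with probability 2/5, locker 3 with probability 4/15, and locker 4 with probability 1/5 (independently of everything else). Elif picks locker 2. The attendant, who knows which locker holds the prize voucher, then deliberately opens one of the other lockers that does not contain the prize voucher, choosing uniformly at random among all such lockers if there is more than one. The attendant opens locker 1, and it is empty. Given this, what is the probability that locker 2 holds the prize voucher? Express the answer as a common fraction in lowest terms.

4/11

Apply Bayes' rule, conditioning on where the prize voucher actually is.
If it is in locker 1 (prior 2/15): the attendant opened locker 1, so this case is ruled out; weight (2/15)·0 = 0.
If it is in locker 2 (prior 2/5): the attendant has 3 equally likely choices, so probability 1/3; weight (2/5)·(1/3) = 2/15.
If it is in locker 3 (prior 4/15): the attendant has 2 equally likely choices, so probability 1/2; weight (4/15)·(1/2) = 2/15.
If it is in locker 4 (prior 1/5): the attendant has 2 equally likely choices, so probability 1/2; weight (1/5)·(1/2) = 1/10.
The weights sum to 11/30.
So P(the prize voucher in locker 2 | the attendant opened locker 1) = (2/15) / (11/30) = 4/11.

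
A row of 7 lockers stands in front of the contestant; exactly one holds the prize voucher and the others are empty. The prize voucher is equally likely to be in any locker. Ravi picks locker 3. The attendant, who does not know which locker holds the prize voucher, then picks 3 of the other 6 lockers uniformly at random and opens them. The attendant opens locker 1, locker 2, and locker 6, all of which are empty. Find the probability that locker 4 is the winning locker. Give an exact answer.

1/4

Because the attendant chose which lockers to open without knowing where the prize voucher is, the choice is independent of the prize location. Learning that none of the 3 opened lockers holds the prize voucher simply rules out those 3 locations and leaves the remaining 4 lockers still equally likely by symmetry.
So P(the prize voucher in locker 4) = 1/4.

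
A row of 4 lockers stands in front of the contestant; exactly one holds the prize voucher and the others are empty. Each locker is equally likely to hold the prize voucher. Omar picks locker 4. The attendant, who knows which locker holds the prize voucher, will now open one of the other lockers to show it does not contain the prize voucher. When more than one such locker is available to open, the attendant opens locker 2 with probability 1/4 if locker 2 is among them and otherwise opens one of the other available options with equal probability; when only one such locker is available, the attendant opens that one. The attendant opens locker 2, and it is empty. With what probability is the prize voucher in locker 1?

1/3

Apply Bayes' rule, conditioning on where the prize voucher actually is.
If it is in any of lockers 1, 3, and 4 (prior 1/4 each): locker 2 is available, opened with probability 1/4; weight (1/4)·(1/4) = 1/16 each.
If it is in locker 2 (prior 1/4): the attendant opened locker 2, so this case is ruled out; weight (1/4)·0 = 0.
The weights sum to 3/16.
So P(the prize voucher in locker 1 | the attendant opened locker 2) = (1/16) / (3/16) = 1/3.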